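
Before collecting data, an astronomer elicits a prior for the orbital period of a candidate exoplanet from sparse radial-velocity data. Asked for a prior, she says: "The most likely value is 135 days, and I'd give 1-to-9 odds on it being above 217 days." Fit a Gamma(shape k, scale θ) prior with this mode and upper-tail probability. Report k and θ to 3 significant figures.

k ≈ 9.35, θ ≈ 16.2

Gamma(k,θ) with k>1 has mode (k−1)θ, so θ = 135/(k−1).
Need P(X < 217) = 0.9 with θ tied to k this way. Start at k = 2, θ = 135: P(X<217) ≈ 0.477.
Too low — raise k to concentrate. Iterating converges to k ≈ 9.35.
Then θ = 135/(9.35−1) ≈ 16.2.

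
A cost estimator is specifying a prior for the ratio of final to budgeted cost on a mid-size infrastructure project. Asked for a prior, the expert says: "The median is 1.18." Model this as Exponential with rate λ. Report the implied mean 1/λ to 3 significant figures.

mean ≈ 1.7

Exponential median = ln 2 / λ, so λ = ln 2 / 1.18 = 0.587.
Mean = 1/λ = 1.7.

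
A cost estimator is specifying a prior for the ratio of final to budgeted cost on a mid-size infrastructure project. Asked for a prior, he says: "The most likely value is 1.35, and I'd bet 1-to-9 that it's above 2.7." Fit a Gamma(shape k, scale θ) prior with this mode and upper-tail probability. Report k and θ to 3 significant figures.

k ≈ 4.99, θ ≈ 0.338

Gamma(k,θ) with k>1 has mode (k−1)θ, so θ = 1.35/(k−1).
Need P(X < 2.7) = 0.9 with θ tied to k this way. Start at k = 2, θ = 1.35: P(X<2.7) ≈ 0.594.
Too low — raise k to concentrate. Iterating converges to k ≈ 4.99.
Then θ = 1.35/(4.99−1) ≈ 0.338.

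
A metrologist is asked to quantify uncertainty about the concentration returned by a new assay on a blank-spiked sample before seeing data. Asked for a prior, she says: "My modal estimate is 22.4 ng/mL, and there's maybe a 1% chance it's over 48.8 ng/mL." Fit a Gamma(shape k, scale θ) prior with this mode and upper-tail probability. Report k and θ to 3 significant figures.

k ≈ 8.97, θ ≈ 2.81

Gamma(k,θ) with k>1 has mode (k−1)θ, so θ = 22.4/(k−1).
Need P(X < 48.8) = 0.99 with θ tied to k this way. Start at k = 2, θ = 22.4: P(X<48.8) ≈ 0.640.
Too low — raise k to concentrate. Iterating converges to k ≈ 8.97.
Then θ = 22.4/(8.97−1) ≈ 2.81.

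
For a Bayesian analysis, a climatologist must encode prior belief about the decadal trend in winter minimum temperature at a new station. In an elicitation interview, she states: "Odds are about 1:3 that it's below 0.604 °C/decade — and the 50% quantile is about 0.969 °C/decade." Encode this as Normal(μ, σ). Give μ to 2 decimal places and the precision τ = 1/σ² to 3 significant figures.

For Normal(μ,σ), the p-quantile is μ + z_p·σ. Here z_{0.25} = -0.6745, z_{0.5} = 0.
So 0.604 = μ − 0.6745σ and 0.969 = μ + 0σ.
Subtracting: σ = (0.969 − 0.604)/(0 − (-0.6745)) = 0.54.
Then μ = 0.604 − (-0.6745)·0.54 = 0.97.
Precision τ = 1/σ² = 1/0.5411² = 3.41.

μ = 0.97, τ = 3.41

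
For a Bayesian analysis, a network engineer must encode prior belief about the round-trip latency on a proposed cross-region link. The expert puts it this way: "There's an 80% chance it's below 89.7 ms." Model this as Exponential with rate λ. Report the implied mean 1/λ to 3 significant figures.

P(T < 89.7) = 1 − e^(−λ·89.7) = 0.8, so λ = −ln(1−0.8)/89.7 = −ln(0.2)/89.7 = 0.0179.
Mean = 1/λ = 55.7 ms.

mean ≈ 55.7 ms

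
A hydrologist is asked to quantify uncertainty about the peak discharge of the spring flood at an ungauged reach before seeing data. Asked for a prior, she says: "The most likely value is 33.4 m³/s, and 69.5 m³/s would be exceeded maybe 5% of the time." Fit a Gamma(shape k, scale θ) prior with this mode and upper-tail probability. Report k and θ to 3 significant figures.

Gamma(k,θ) with k>1 has mode (k−1)θ, so θ = 33.4/(k−1).
Need P(X < 69.5) = 0.95 with θ tied to k this way. Start at k = 2, θ = 33.4: P(X<69.5) ≈ 0.615.
Too low — raise k to concentrate. Iterating converges to k ≈ 6.15.
Then θ = 33.4/(6.15−1) ≈ 6.49.

k ≈ 6.15, θ ≈ 6.49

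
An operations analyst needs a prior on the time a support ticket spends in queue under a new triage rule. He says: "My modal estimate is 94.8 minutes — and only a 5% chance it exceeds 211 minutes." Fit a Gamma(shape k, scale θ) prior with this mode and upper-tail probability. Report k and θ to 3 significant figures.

k ≈ 5.29, θ ≈ 22.1

Gamma(k,θ) with k>1 has mode (k−1)θ, so θ = 94.8/(k−1).
Need P(X < 211) = 0.95 with θ tied to k this way. Start at k = 2, θ = 94.8: P(X<211) ≈ 0.652.
Too low — raise k to concentrate. Iterating converges to k ≈ 5.29.
Then θ = 94.8/(5.29−1) ≈ 22.1.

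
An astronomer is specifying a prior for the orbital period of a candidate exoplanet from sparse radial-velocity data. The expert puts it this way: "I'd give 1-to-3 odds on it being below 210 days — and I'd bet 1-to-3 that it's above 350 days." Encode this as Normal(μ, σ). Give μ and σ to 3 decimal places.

μ = 280.000, σ = 103.782

The p-quantile of Normal(μ,σ) is μ + z_p·σ, with z_{0.25} = -0.6745 and z_{0.75} = 0.6745.
Eliminate σ: μ = (z₂·x₁ − z₁·x₂)/(z₂ − z₁) = (0.6745·210 − (-0.6745)·350)/1.349 = 280.000.
Then σ = (x₂ − x₁)/(z₂ − z₁) = (350 − 210)/1.349 = 103.782.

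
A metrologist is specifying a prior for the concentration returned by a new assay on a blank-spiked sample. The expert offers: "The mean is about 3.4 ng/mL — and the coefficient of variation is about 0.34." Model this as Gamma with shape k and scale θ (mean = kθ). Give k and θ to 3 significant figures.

k ≈ 8.65, θ ≈ 0.393

For Gamma(k, scale θ): mean = kθ, variance = kθ², so CV = 1/√k.
CV = 0.34, hence k = 1/CV² = 8.65.
Then θ = mean/k = 3.4/8.65 = 0.393.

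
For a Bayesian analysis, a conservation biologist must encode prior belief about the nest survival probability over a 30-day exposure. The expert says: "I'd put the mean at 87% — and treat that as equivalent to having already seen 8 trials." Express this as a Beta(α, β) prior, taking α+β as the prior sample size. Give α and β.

α = 6.96, β = 1.04

Under the effective-sample-size interpretation, Beta(α, β) has prior mean α/(α+β) and prior sample size α+β.
So α+β = 8 and α/(α+β) = 0.87, giving α = 0.87·8 = 6.96 and β = 8 − 6.96 = 1.04.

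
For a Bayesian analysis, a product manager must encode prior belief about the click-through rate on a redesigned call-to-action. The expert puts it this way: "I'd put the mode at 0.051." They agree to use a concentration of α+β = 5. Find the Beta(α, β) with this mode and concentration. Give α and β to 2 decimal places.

For α,β > 1 the Beta mode is (α−1)/(α+β−2). With α+β = 5, the mode is (α−1)/3.
Set (α−1)/3 = 0.051 → α = 1 + 0.051·3 = 1.15.
β = 5 − α = 3.85.

α = 1.15, β = 3.85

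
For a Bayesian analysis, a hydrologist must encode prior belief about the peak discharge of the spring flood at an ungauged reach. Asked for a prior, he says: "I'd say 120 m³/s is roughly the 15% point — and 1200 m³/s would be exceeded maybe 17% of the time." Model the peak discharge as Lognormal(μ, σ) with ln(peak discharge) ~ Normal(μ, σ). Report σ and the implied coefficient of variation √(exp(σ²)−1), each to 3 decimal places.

σ ≈ 1.157, CV ≈ 1.677

If T ~ Lognormal(μ,σ) then ln T ~ Normal(μ,σ), so the p-quantile of ln T is μ + z_p·σ.
ln(120) = 4.787 and ln(1200) = 7.09; z_{0.15} = -1.036, z_{0.83} = 0.9542.
σ = (7.09 − 4.787)/(0.9542 − (-1.036)) = 1.157.
μ = 4.787 − (-1.036)·1.157 = 5.986.
CV = √(exp(σ²)−1) = √(exp(1.3380)−1) = 1.677.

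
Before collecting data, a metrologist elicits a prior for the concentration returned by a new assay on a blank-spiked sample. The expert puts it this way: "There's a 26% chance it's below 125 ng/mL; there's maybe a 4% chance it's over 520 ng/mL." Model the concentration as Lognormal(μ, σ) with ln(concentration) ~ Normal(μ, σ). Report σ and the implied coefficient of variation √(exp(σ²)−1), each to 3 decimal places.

σ ≈ 0.595, CV ≈ 0.652

If T ~ Lognormal(μ,σ) then ln T ~ Normal(μ,σ), so the p-quantile of ln T is μ + z_p·σ.
ln(125) = 4.828 and ln(520) = 6.254; z_{0.26} = -0.6433, z_{0.96} = 1.751.
σ = (6.254 − 4.828)/(1.751 − (-0.6433)) = 0.595.
μ = 4.828 − (-0.6433)·0.595 = 5.211.
CV = √(exp(σ²)−1) = √(exp(0.3546)−1) = 0.652.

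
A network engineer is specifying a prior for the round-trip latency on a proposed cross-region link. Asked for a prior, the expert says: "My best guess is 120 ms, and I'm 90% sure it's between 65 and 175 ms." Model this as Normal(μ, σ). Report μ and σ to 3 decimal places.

μ = 120.000, σ = 33.438

A symmetric 90% interval runs μ ± z·σ with z = 1.645.
Half-width = 55, so σ = 55/1.645 = 33.438.
μ is the stated best guess, 120.000.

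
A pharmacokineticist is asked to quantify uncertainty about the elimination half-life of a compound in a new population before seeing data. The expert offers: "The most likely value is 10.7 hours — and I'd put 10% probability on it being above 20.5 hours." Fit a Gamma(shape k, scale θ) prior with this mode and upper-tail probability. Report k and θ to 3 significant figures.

k ≈ 5.53, θ ≈ 2.36

Gamma(k,θ) with k>1 has mode (k−1)θ, so θ = 10.7/(k−1).
Need P(X < 20.5) = 0.9 with θ tied to k this way. Start at k = 2, θ = 10.7: P(X<20.5) ≈ 0.571.
Too low — raise k to concentrate. Iterating converges to k ≈ 5.53.
Then θ = 10.7/(5.53−1) ≈ 2.36.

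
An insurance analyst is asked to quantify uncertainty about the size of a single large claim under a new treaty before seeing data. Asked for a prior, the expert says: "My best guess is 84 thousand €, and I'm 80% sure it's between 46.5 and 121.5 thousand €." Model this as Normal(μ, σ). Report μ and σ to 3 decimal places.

μ = 84.000, σ = 29.261

A symmetric 80% interval runs μ ± z·σ with z = 1.282.
Half-width = 37.5, so σ = 37.5/1.282 = 29.261.
μ is the stated best guess, 84.000.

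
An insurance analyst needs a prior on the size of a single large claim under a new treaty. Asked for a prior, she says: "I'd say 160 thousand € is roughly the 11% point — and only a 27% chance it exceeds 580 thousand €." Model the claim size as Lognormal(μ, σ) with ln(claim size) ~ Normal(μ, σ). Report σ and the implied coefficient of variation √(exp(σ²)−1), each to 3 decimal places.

If T ~ Lognormal(μ,σ) then ln T ~ Normal(μ,σ), so the p-quantile of ln T is μ + z_p·σ.
ln(160) = 5.075 and ln(580) = 6.363; z_{0.11} = -1.227, z_{0.73} = 0.6128.
σ = (6.363 − 5.075)/(0.6128 − (-1.227)) = 0.700.
μ = 5.075 − (-1.227)·0.700 = 5.934.
CV = √(exp(σ²)−1) = √(exp(0.4902)−1) = 0.795.

σ ≈ 0.700, CV ≈ 0.795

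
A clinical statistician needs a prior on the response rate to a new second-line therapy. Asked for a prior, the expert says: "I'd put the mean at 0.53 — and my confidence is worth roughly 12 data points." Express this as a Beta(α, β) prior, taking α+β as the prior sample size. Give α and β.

Under the effective-sample-size interpretation, Beta(α, β) has prior mean α/(α+β) and prior sample size α+β.
So α+β = 12 and α/(α+β) = 0.53, giving α = 0.53·12 = 6.36 and β = 12 − 6.36 = 5.64.

α = 6.36, β = 5.64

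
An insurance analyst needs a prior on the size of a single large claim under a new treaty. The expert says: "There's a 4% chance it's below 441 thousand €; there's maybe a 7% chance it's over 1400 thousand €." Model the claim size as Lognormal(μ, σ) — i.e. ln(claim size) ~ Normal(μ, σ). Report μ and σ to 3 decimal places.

μ ≈ 6.716, σ ≈ 0.358

If T ~ Lognormal(μ,σ) then ln T ~ Normal(μ,σ), so the p-quantile of ln T is μ + z_p·σ.
ln(441) = 6.089 and ln(1400) = 7.244; z_{0.04} = -1.751, z_{0.93} = 1.476.
σ = (7.244 − 6.089)/(1.476 − (-1.751)) = 0.358.
μ = 6.089 − (-1.751)·0.358 = 6.716.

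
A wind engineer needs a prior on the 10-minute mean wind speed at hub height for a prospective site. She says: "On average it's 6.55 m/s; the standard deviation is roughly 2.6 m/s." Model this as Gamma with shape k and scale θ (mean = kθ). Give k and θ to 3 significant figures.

k ≈ 6.35, θ ≈ 1.03

For Gamma(k, scale θ): mean = kθ, variance = kθ², so CV = 1/√k.
CV = SD/mean = 2.6/6.55 = 0.3969, hence k = 1/CV² = 6.35.
Then θ = mean/k = 6.55/6.35 = 1.03.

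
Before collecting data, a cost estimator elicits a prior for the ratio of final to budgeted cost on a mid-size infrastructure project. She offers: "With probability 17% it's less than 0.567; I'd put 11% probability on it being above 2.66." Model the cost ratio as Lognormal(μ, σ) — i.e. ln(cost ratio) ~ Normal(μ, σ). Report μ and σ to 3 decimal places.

μ ≈ 0.109, σ ≈ 0.709

If T ~ Lognormal(μ,σ) then ln T ~ Normal(μ,σ), so the p-quantile of ln T is μ + z_p·σ.
ln(0.567) = -0.5674 and ln(2.66) = 0.9783; z_{0.17} = -0.9542, z_{0.89} = 1.227.
σ = (0.9783 − -0.5674)/(1.227 − (-0.9542)) = 0.709.
μ = -0.5674 − (-0.9542)·0.709 = 0.109.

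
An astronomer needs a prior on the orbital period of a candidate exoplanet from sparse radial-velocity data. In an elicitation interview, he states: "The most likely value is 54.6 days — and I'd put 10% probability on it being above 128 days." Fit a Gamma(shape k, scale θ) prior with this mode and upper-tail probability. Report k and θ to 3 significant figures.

k ≈ 3.65, θ ≈ 20.6

Gamma(k,θ) with k>1 has mode (k−1)θ, so θ = 54.6/(k−1).
Need P(X < 128) = 0.9 with θ tied to k this way. Start at k = 2, θ = 54.6: P(X<128) ≈ 0.679.
Too low — raise k to concentrate. Iterating converges to k ≈ 3.65.
Then θ = 54.6/(3.65−1) ≈ 20.6.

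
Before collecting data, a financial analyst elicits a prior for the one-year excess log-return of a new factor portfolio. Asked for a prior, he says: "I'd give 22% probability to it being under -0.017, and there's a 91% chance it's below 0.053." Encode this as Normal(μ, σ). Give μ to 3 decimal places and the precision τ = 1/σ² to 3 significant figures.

The p-quantile of Normal(μ,σ) is μ + z_p·σ, with z_{0.22} = -0.7722 and z_{0.91} = 1.341.
Eliminate σ: μ = (z₂·x₁ − z₁·x₂)/(z₂ − z₁) = (1.341·-0.017 − (-0.7722)·0.053)/2.113 = 0.009.
Then σ = (x₂ − x₁)/(z₂ − z₁) = (0.053 − -0.017)/2.113 = 0.033.
Precision τ = 1/σ² = 1/0.03313² = 911.

μ = 0.009, τ = 911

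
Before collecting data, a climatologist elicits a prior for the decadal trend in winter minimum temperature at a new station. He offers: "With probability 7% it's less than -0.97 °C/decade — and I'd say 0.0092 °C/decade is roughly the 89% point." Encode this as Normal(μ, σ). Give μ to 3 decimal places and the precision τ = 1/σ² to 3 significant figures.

The p-quantile of Normal(μ,σ) is μ + z_p·σ, with z_{0.07} = -1.476 and z_{0.89} = 1.227.
Eliminate σ: μ = (z₂·x₁ − z₁·x₂)/(z₂ − z₁) = (1.227·-0.97 − (-1.476)·0.0092)/2.702 = -0.435.
Then σ = (x₂ − x₁)/(z₂ − z₁) = (0.0092 − -0.97)/2.702 = 0.362.
Precision τ = 1/σ² = 1/0.3624² = 7.62.

μ = -0.435, τ = 7.62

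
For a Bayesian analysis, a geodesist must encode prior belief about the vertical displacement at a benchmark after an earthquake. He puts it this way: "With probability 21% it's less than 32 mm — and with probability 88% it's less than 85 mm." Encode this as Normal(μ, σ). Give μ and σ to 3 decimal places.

μ = 53.571, σ = 26.749

The p-quantile of Normal(μ,σ) is μ + z_p·σ, with z_{0.21} = -0.8064 and z_{0.88} = 1.175.
Eliminate σ: μ = (z₂·x₁ − z₁·x₂)/(z₂ − z₁) = (1.175·32 − (-0.8064)·85)/1.981 = 53.571.
Then σ = (x₂ − x₁)/(z₂ − z₁) = (85 − 32)/1.981 = 26.749.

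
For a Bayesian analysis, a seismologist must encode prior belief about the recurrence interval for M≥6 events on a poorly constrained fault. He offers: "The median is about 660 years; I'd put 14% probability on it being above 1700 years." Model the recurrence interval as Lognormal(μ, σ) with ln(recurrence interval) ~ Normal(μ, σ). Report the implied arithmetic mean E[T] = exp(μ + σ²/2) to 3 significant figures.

If T ~ Lognormal(μ,σ) then ln T ~ Normal(μ,σ), so the p-quantile of ln T is μ + z_p·σ.
ln(660) = 6.492 and ln(1700) = 7.438; z_{0.5} = 0, z_{0.86} = 1.08.
σ = (7.438 − 6.492)/(1.08 − (0)) = 0.876.
μ = 6.492 − (0)·0.876 = 6.492.
E[T] = exp(μ + σ²/2) = exp(6.492 + 0.3835) = 969 years.

E[T] ≈ 969 years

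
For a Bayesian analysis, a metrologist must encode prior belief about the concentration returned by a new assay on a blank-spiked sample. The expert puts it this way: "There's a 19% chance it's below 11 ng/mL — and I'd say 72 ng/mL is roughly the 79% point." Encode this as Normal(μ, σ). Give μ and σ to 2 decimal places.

μ = 42.79, σ = 36.22

The p-quantile of Normal(μ,σ) is μ + z_p·σ, with z_{0.19} = -0.8779 and z_{0.79} = 0.8064.
Eliminate σ: μ = (z₂·x₁ − z₁·x₂)/(z₂ − z₁) = (0.8064·11 − (-0.8779)·72)/1.684 = 42.79.
Then σ = (x₂ − x₁)/(z₂ − z₁) = (72 − 11)/1.684 = 36.22.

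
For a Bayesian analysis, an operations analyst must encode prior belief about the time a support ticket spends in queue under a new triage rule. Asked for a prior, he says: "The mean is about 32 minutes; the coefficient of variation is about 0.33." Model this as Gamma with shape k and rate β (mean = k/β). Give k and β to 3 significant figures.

k ≈ 9.18, β ≈ 0.287

For Gamma(k, rate β): mean = k/β, variance = k/β², so CV = 1/√k.
CV = 0.33, hence k = 1/CV² = 9.18.
Then β = k/mean = 9.18/32 = 0.287.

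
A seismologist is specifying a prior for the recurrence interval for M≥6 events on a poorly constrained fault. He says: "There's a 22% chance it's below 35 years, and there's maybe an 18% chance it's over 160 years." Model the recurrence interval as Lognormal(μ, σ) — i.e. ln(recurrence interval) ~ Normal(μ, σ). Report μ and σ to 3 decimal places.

μ ≈ 4.251, σ ≈ 0.901

If T ~ Lognormal(μ,σ) then ln T ~ Normal(μ,σ), so the p-quantile of ln T is μ + z_p·σ.
ln(35) = 3.555 and ln(160) = 5.075; z_{0.22} = -0.7722, z_{0.82} = 0.9154.
σ = (5.075 − 3.555)/(0.9154 − (-0.7722)) = 0.901.
μ = 3.555 − (-0.7722)·0.901 = 4.251.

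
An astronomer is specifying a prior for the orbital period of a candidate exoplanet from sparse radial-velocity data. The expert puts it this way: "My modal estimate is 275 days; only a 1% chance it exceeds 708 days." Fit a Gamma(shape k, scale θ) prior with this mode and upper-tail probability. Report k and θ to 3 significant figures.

k ≈ 6.21, θ ≈ 52.7

Gamma(k,θ) with k>1 has mode (k−1)θ, so θ = 275/(k−1).
Need P(X < 708) = 0.99 with θ tied to k this way. Start at k = 2, θ = 275: P(X<708) ≈ 0.728.
Too low — raise k to concentrate. Iterating converges to k ≈ 6.21.
Then θ = 275/(6.21−1) ≈ 52.7.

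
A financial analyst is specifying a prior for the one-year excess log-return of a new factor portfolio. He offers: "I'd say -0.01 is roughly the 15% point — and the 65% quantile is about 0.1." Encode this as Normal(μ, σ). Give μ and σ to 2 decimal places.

μ = 0.07, σ = 0.08

The p-quantile of Normal(μ,σ) is μ + z_p·σ, with z_{0.15} = -1.036 and z_{0.65} = 0.3853.
Eliminate σ: μ = (z₂·x₁ − z₁·x₂)/(z₂ − z₁) = (0.3853·-0.01 − (-1.036)·0.1)/1.422 = 0.07.
Then σ = (x₂ − x₁)/(z₂ − z₁) = (0.1 − -0.01)/1.422 = 0.08.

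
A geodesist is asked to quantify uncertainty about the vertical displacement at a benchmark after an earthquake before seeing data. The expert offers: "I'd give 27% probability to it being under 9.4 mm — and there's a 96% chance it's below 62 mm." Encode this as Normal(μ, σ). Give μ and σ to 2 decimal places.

For Normal(μ,σ), the p-quantile is μ + z_p·σ. Here z_{0.27} = -0.6128, z_{0.96} = 1.751.
So 9.4 = μ − 0.6128σ and 62 = μ + 1.751σ.
Subtracting: σ = (62 − 9.4)/(1.751 − (-0.6128)) = 22.26.
Then μ = 9.4 − (-0.6128)·22.26 = 23.04.

μ = 23.04, σ = 22.26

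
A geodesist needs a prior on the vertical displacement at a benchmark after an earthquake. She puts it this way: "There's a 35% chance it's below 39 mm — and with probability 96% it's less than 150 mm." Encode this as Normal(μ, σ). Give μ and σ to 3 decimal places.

For Normal(μ,σ), the p-quantile is μ + z_p·σ. Here z_{0.35} = -0.3853, z_{0.96} = 1.751.
So 39 = μ − 0.3853σ and 150 = μ + 1.751σ.
Subtracting: σ = (150 − 39)/(1.751 − (-0.3853)) = 51.966.
Then μ = 39 − (-0.3853)·51.966 = 59.024.

μ = 59.024, σ = 51.966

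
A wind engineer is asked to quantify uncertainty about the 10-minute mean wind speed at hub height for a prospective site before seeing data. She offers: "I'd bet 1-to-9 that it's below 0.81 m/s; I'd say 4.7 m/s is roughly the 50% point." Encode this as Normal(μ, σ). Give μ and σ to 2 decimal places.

For Normal(μ,σ), the p-quantile is μ + z_p·σ. Here z_{0.1} = -1.282, z_{0.5} = 0.
So 0.81 = μ − 1.282σ and 4.7 = μ + 0σ.
Subtracting: σ = (4.7 − 0.81)/(0 − (-1.282)) = 3.04.
Then μ = 0.81 − (-1.282)·3.04 = 4.70.

μ = 4.70, σ = 3.04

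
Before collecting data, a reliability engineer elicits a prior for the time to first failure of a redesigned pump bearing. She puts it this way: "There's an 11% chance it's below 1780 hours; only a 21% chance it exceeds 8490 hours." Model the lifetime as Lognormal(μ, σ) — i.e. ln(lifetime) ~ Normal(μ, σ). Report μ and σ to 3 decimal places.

If T ~ Lognormal(μ,σ) then ln T ~ Normal(μ,σ), so the p-quantile of ln T is μ + z_p·σ.
ln(1780) = 7.484 and ln(8490) = 9.047; z_{0.11} = -1.227, z_{0.79} = 0.8064.
σ = (9.047 − 7.484)/(0.8064 − (-1.227)) = 0.768.
μ = 7.484 − (-1.227)·0.768 = 8.427.

μ ≈ 8.427, σ ≈ 0.768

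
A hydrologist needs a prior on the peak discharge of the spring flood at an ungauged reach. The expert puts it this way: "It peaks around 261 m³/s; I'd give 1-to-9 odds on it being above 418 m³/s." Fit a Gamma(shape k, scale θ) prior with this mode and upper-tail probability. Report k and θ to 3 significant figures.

Gamma(k,θ) with k>1 has mode (k−1)θ, so θ = 261/(k−1).
Need P(X < 418) = 0.9 with θ tied to k this way. Start at k = 2, θ = 261: P(X<418) ≈ 0.476.
Too low — raise k to concentrate. Iterating converges to k ≈ 9.47.
Then θ = 261/(9.47−1) ≈ 30.8.

k ≈ 9.47, θ ≈ 30.8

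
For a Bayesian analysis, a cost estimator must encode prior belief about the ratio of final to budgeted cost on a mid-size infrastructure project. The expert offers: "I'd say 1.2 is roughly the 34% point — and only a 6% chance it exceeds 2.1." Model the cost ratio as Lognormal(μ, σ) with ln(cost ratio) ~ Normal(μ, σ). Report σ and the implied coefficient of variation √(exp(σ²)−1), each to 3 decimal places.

If T ~ Lognormal(μ,σ) then ln T ~ Normal(μ,σ), so the p-quantile of ln T is μ + z_p·σ.
ln(1.2) = 0.1823 and ln(2.1) = 0.7419; z_{0.34} = -0.4125, z_{0.94} = 1.555.
σ = (0.7419 − 0.1823)/(1.555 − (-0.4125)) = 0.284.
μ = 0.1823 − (-0.4125)·0.284 = 0.300.
CV = √(exp(σ²)−1) = √(exp(0.0809)−1) = 0.290.

σ ≈ 0.284, CV ≈ 0.290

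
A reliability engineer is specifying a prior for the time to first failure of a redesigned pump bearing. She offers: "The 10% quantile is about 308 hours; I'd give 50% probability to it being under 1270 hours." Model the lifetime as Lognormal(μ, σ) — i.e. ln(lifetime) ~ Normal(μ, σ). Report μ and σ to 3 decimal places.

μ ≈ 7.147, σ ≈ 1.105

If T ~ Lognormal(μ,σ) then ln T ~ Normal(μ,σ), so the p-quantile of ln T is μ + z_p·σ.
ln(308) = 5.73 and ln(1270) = 7.147; z_{0.1} = -1.282, z_{0.5} = 0.
σ = (7.147 − 5.73)/(0 − (-1.282)) = 1.105.
μ = 5.73 − (-1.282)·1.105 = 7.147.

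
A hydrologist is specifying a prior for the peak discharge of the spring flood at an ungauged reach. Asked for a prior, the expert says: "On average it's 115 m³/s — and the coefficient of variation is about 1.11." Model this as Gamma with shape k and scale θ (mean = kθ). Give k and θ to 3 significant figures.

For Gamma(k, scale θ): mean = kθ, variance = kθ², so CV = 1/√k.
CV = 1.11, hence k = 1/CV² = 0.812.
Then θ = mean/k = 115/0.812 = 142.

k ≈ 0.812, θ ≈ 142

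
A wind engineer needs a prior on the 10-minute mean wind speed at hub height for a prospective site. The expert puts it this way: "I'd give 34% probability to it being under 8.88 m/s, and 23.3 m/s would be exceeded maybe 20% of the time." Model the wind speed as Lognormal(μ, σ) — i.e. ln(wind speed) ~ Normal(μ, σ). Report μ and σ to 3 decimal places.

If T ~ Lognormal(μ,σ) then ln T ~ Normal(μ,σ), so the p-quantile of ln T is μ + z_p·σ.
ln(8.88) = 2.184 and ln(23.3) = 3.148; z_{0.34} = -0.4125, z_{0.8} = 0.8416.
σ = (3.148 − 2.184)/(0.8416 − (-0.4125)) = 0.769.
μ = 2.184 − (-0.4125)·0.769 = 2.501.

μ ≈ 2.501, σ ≈ 0.769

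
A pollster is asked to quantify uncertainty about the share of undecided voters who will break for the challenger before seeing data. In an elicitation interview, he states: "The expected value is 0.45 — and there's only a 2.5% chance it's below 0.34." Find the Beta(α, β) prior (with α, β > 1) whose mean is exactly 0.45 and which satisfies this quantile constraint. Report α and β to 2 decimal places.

With mean 0.45 fixed, write α = 0.45s, β = 0.55s where s = α+β.
Need P(θ < 0.34) = 0.025 under Beta(0.45s, 0.55s). Normal approximation: (q−m)/√(m(1−m)/s) ≈ z_{0.025} = -1.96, so s ≈ 0.45·0.55·(-1.96)²/(0.34−0.45)² = 78.6.
At s = 78.6: P(θ<0.34) ≈ 0.023. Adjusting to match 0.025 gives s ≈ 75.36.
So α = 0.45·75.36 ≈ 33.91, β = 0.55·75.36 ≈ 41.45.

α ≈ 33.91, β ≈ 41.45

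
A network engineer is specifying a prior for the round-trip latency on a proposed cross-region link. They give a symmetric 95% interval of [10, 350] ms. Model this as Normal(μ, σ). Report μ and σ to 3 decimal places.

A symmetric 95% interval runs μ ± z·σ with z = 1.96.
Half-width = 170, so σ = 170/1.96 = 86.736.
μ is the interval midpoint, 180.000.

μ = 180.000, σ = 86.736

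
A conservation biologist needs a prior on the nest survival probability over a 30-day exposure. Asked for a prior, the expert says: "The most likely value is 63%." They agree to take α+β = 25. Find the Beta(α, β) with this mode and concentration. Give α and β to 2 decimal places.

For α,β > 1 the Beta mode is (α−1)/(α+β−2). With α+β = 25, the mode is (α−1)/23.
Set (α−1)/23 = 0.63 → α = 1 + 0.63·23 = 15.49.
β = 25 − α = 9.51.

α = 15.49, β = 9.51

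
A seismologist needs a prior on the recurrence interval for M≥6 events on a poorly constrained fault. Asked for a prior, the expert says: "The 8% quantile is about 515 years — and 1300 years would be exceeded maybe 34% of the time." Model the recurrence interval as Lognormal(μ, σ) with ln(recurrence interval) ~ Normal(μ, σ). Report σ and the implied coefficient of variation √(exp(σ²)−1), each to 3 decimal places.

σ ≈ 0.509, CV ≈ 0.544

If T ~ Lognormal(μ,σ) then ln T ~ Normal(μ,σ), so the p-quantile of ln T is μ + z_p·σ.
ln(515) = 6.244 and ln(1300) = 7.17; z_{0.08} = -1.405, z_{0.66} = 0.4125.
σ = (7.17 − 6.244)/(0.4125 − (-1.405)) = 0.509.
μ = 6.244 − (-1.405)·0.509 = 6.960.
CV = √(exp(σ²)−1) = √(exp(0.2595)−1) = 0.544.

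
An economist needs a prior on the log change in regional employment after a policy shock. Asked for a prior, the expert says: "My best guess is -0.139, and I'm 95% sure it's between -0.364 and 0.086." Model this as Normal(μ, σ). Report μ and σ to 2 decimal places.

A symmetric 95% interval runs μ ± z·σ with z = 1.96.
Half-width = 0.225, so σ = 0.225/1.96 = 0.11.
μ is the stated best guess, -0.14.

μ = -0.14, σ = 0.11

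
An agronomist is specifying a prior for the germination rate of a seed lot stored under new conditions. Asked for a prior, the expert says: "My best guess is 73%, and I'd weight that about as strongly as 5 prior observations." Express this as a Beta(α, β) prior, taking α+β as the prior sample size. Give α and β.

α = 3.65, β = 1.35

Under the effective-sample-size interpretation, Beta(α, β) has prior mean α/(α+β) and prior sample size α+β.
So α+β = 5 and α/(α+β) = 0.73, giving α = 0.73·5 = 3.65 and β = 5 − 3.65 = 1.35.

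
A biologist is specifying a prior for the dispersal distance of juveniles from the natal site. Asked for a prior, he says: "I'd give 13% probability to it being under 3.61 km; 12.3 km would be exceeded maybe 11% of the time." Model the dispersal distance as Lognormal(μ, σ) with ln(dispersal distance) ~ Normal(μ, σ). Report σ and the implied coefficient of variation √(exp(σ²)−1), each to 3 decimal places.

σ ≈ 0.521, CV ≈ 0.558

If T ~ Lognormal(μ,σ) then ln T ~ Normal(μ,σ), so the p-quantile of ln T is μ + z_p·σ.
ln(3.61) = 1.284 and ln(12.3) = 2.51; z_{0.13} = -1.126, z_{0.89} = 1.227.
σ = (2.51 − 1.284)/(1.227 − (-1.126)) = 0.521.
μ = 1.284 − (-1.126)·0.521 = 1.871.
CV = √(exp(σ²)−1) = √(exp(0.2715)−1) = 0.558.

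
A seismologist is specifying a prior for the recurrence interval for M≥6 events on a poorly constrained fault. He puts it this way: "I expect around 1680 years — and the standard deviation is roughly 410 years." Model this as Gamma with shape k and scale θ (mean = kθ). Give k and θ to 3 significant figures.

k ≈ 16.8, θ ≈ 100

For Gamma(k, scale θ): mean = kθ, variance = kθ², so CV = 1/√k.
CV = SD/mean = 410/1680 = 0.244, hence k = 1/CV² = 16.8.
Then θ = mean/k = 1680/16.8 = 100.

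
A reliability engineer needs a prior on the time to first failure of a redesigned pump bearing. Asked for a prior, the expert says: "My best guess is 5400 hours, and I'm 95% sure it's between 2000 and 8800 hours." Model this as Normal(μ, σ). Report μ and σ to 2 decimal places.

μ = 5400.00, σ = 1734.73

A symmetric 95% interval runs μ ± z·σ with z = 1.96.
Half-width = 3400, so σ = 3400/1.96 = 1734.73.
μ is the stated best guess, 5400.00.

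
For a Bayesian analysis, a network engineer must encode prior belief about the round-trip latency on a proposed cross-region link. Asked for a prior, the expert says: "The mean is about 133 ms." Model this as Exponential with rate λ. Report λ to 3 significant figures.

Exponential mean = 1/λ, so λ = 1/133.0 = 0.00752.

λ ≈ 0.00752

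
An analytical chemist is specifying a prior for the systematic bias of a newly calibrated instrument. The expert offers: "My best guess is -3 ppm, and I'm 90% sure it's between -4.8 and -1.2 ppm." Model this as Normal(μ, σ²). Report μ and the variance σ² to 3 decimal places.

μ = -3.000, σ² = 1.198

A symmetric 90% interval runs μ ± z·σ with z = 1.645.
Half-width = 1.8, so σ = 1.8/1.645 = 1.0943 and σ² = 1.198.
μ is the stated best guess, -3.000.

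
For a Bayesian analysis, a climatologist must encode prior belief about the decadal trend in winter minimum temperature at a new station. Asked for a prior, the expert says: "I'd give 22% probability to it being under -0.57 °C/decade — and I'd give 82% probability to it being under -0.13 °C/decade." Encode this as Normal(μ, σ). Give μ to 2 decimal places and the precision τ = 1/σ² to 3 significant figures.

The p-quantile of Normal(μ,σ) is μ + z_p·σ, with z_{0.22} = -0.7722 and z_{0.82} = 0.9154.
Eliminate σ: μ = (z₂·x₁ − z₁·x₂)/(z₂ − z₁) = (0.9154·-0.57 − (-0.7722)·-0.13)/1.688 = -0.37.
Then σ = (x₂ − x₁)/(z₂ − z₁) = (-0.13 − -0.57)/1.688 = 0.26.
Precision τ = 1/σ² = 1/0.2607² = 14.7.

μ = -0.37, τ = 14.7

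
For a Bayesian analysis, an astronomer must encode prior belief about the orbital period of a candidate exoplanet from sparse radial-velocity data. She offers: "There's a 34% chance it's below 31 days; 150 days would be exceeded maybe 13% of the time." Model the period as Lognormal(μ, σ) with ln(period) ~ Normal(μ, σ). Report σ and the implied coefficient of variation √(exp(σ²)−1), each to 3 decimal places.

If T ~ Lognormal(μ,σ) then ln T ~ Normal(μ,σ), so the p-quantile of ln T is μ + z_p·σ.
ln(31) = 3.434 and ln(150) = 5.011; z_{0.34} = -0.4125, z_{0.87} = 1.126.
σ = (5.011 − 3.434)/(1.126 − (-0.4125)) = 1.025.
μ = 3.434 − (-0.4125)·1.025 = 3.857.
CV = √(exp(σ²)−1) = √(exp(1.0497)−1) = 1.363.

σ ≈ 1.025, CV ≈ 1.363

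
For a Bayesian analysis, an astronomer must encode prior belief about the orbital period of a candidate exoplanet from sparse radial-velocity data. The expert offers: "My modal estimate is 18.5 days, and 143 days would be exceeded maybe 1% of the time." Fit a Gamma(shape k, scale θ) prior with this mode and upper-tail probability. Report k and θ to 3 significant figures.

Gamma(k,θ) with k>1 has mode (k−1)θ, so θ = 18.5/(k−1).
Need P(X < 143) = 0.99 with θ tied to k this way. Start at k = 2, θ = 18.5: P(X<143) ≈ 0.996.
Too high — lower k to spread out. Iterating converges to k ≈ 1.81.
Then θ = 18.5/(1.81−1) ≈ 22.7.

k ≈ 1.81, θ ≈ 22.7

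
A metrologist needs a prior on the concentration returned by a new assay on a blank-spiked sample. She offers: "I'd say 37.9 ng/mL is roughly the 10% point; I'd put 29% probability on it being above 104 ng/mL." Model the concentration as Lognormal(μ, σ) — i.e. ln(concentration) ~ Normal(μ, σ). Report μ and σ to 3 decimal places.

μ ≈ 4.340, σ ≈ 0.550

If T ~ Lognormal(μ,σ) then ln T ~ Normal(μ,σ), so the p-quantile of ln T is μ + z_p·σ.
ln(37.9) = 3.635 and ln(104) = 4.644; z_{0.1} = -1.282, z_{0.71} = 0.5534.
σ = (4.644 − 3.635)/(0.5534 − (-1.282)) = 0.550.
μ = 3.635 − (-1.282)·0.550 = 4.340.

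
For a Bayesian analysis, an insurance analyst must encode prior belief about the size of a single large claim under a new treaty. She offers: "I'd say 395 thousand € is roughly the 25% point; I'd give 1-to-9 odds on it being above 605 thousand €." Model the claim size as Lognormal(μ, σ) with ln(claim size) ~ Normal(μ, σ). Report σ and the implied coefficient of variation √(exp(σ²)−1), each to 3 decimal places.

If T ~ Lognormal(μ,σ) then ln T ~ Normal(μ,σ), so the p-quantile of ln T is μ + z_p·σ.
ln(395) = 5.979 and ln(605) = 6.405; z_{0.25} = -0.6745, z_{0.9} = 1.282.
σ = (6.405 − 5.979)/(1.282 − (-0.6745)) = 0.218.
μ = 5.979 − (-0.6745)·0.218 = 6.126.
CV = √(exp(σ²)−1) = √(exp(0.0475)−1) = 0.221.

σ ≈ 0.218, CV ≈ 0.221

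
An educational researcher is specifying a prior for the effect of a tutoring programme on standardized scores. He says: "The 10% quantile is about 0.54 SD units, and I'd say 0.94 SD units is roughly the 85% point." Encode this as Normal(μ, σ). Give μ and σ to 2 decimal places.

μ = 0.76, σ = 0.17

For Normal(μ,σ), the p-quantile is μ + z_p·σ. Here z_{0.1} = -1.282, z_{0.85} = 1.036.
So 0.54 = μ − 1.282σ and 0.94 = μ + 1.036σ.
Subtracting: σ = (0.94 − 0.54)/(1.036 − (-1.282)) = 0.17.
Then μ = 0.54 − (-1.282)·0.17 = 0.76.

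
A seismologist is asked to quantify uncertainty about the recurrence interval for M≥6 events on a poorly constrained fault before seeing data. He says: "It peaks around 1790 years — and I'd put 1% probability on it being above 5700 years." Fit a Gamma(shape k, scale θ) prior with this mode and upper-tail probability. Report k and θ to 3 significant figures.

k ≈ 4.31, θ ≈ 541

Gamma(k,θ) with k>1 has mode (k−1)θ, so θ = 1790/(k−1).
Need P(X < 5700) = 0.99 with θ tied to k this way. Start at k = 2, θ = 1790: P(X<5700) ≈ 0.827.
Too low — raise k to concentrate. Iterating converges to k ≈ 4.31.
Then θ = 1790/(4.31−1) ≈ 541.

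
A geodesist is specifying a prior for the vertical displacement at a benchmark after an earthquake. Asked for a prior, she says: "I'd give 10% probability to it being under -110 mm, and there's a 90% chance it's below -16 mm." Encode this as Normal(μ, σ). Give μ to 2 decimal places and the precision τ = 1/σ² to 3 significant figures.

μ = -63.00, τ = 0.000743

The p-quantile of Normal(μ,σ) is μ + z_p·σ, with z_{0.1} = -1.282 and z_{0.9} = 1.282.
Eliminate σ: μ = (z₂·x₁ − z₁·x₂)/(z₂ − z₁) = (1.282·-110 − (-1.282)·-16)/2.563 = -63.00.
Then σ = (x₂ − x₁)/(z₂ − z₁) = (-16 − -110)/2.563 = 36.67.
Precision τ = 1/σ² = 1/36.67² = 0.000743.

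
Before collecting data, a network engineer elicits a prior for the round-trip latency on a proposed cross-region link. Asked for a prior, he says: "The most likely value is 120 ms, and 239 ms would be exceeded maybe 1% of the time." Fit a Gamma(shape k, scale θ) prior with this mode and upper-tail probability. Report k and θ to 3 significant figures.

Gamma(k,θ) with k>1 has mode (k−1)θ, so θ = 120/(k−1).
Need P(X < 239) = 0.99 with θ tied to k this way. Start at k = 2, θ = 120: P(X<239) ≈ 0.592.
Too low — raise k to concentrate. Iterating converges to k ≈ 11.4.
Then θ = 120/(11.4−1) ≈ 11.6.

k ≈ 11.4, θ ≈ 11.6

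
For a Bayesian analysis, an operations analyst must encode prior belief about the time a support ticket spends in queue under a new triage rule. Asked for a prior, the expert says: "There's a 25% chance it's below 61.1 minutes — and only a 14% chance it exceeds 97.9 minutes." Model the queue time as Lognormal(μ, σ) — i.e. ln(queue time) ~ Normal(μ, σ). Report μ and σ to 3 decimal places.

μ ≈ 4.294, σ ≈ 0.269

If T ~ Lognormal(μ,σ) then ln T ~ Normal(μ,σ), so the p-quantile of ln T is μ + z_p·σ.
ln(61.1) = 4.113 and ln(97.9) = 4.584; z_{0.25} = -0.6745, z_{0.86} = 1.08.
σ = (4.584 − 4.113)/(1.08 − (-0.6745)) = 0.269.
μ = 4.113 − (-0.6745)·0.269 = 4.294.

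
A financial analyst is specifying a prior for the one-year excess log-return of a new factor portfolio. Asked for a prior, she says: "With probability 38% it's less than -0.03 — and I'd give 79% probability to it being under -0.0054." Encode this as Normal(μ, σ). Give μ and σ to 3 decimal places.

μ = -0.023, σ = 0.022

The p-quantile of Normal(μ,σ) is μ + z_p·σ, with z_{0.38} = -0.3055 and z_{0.79} = 0.8064.
Eliminate σ: μ = (z₂·x₁ − z₁·x₂)/(z₂ − z₁) = (0.8064·-0.03 − (-0.3055)·-0.0054)/1.112 = -0.023.
Then σ = (x₂ − x₁)/(z₂ − z₁) = (-0.0054 − -0.03)/1.112 = 0.022.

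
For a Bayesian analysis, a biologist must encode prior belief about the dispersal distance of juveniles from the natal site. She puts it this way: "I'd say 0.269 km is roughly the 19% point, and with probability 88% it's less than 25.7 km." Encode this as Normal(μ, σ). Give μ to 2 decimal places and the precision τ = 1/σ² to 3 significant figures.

μ = 11.14, τ = 0.00652

The p-quantile of Normal(μ,σ) is μ + z_p·σ, with z_{0.19} = -0.8779 and z_{0.88} = 1.175.
Eliminate σ: μ = (z₂·x₁ − z₁·x₂)/(z₂ − z₁) = (1.175·0.269 − (-0.8779)·25.7)/2.053 = 11.14.
Then σ = (x₂ − x₁)/(z₂ − z₁) = (25.7 − 0.269)/2.053 = 12.39.
Precision τ = 1/σ² = 1/12.39² = 0.00652.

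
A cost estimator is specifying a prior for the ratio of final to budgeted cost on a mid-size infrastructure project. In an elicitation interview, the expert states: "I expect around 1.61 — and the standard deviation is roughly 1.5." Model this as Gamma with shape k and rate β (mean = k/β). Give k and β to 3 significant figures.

For Gamma(k, rate β): mean = k/β, variance = k/β², so CV = 1/√k.
CV = SD/mean = 1.5/1.61 = 0.9317, hence k = 1/CV² = 1.15.
Then β = k/mean = 1.15/1.61 = 0.716.

k ≈ 1.15, β ≈ 0.716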